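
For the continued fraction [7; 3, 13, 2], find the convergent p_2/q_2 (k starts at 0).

293/40

Using pₖ = aₖpₖ₋₁ + pₖ₋₂, qₖ = aₖqₖ₋₁ + qₖ₋₂ (with p₋₁=1, p₋₂=0, q₋₁=0, q₋₂=1):
  k=0: a=7, p=7, q=1
  k=1: a=3, p=22, q=3
  k=2: a=13, p=293, q=40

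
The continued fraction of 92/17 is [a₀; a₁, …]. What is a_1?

2

92 = 5·17 + 7   →  a_0 = 5
17 = 2·7 + 3   →  a_1 = 2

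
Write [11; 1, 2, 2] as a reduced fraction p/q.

82/7

Using pₖ = aₖpₖ₋₁ + pₖ₋₂ and qₖ = aₖqₖ₋₁ + qₖ₋₂:
  k=0: a=11, p=11, q=1
  k=1: a=1, p=12, q=1
  k=2: a=2, p=35, q=3
  k=3: a=2, p=82, q=7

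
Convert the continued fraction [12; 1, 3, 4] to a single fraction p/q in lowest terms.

Using pₖ = aₖpₖ₋₁ + pₖ₋₂ and qₖ = aₖqₖ₋₁ + qₖ₋₂:
  k=0: a=12, p=12, q=1
  k=1: a=1, p=13, q=1
  k=2: a=3, p=51, q=4
  k=3: a=4, p=217, q=17

217/17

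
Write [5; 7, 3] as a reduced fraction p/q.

Using pₖ = aₖpₖ₋₁ + pₖ₋₂ and qₖ = aₖqₖ₋₁ + qₖ₋₂:
  k=0: a=5, p=5, q=1
  k=1: a=7, p=36, q=7
  k=2: a=3, p=113, q=22

113/22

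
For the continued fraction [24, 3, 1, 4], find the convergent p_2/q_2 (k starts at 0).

Using pₖ = aₖpₖ₋₁ + pₖ₋₂, qₖ = aₖqₖ₋₁ + qₖ₋₂ (with p₋₁=1, p₋₂=0, q₋₁=0, q₋₂=1):
  k=0: a=24, p=24, q=1
  k=1: a=3, p=73, q=3
  k=2: a=1, p=97, q=4

97/4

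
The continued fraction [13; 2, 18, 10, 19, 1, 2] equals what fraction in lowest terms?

297500/22059

Using pₖ = aₖpₖ₋₁ + pₖ₋₂ and qₖ = aₖqₖ₋₁ + qₖ₋₂:
  k=0: a=13, p=13, q=1
  k=1: a=2, p=27, q=2
  k=2: a=18, p=499, q=37
  k=3: a=10, p=5017, q=372
  k=4: a=19, p=95822, q=7105
  k=5: a=1, p=100839, q=7477
  k=6: a=2, p=297500, q=22059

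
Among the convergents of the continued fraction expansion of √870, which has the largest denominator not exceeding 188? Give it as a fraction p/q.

3451/117

√870 = [29; 2, 58, …] (period length 2).
Convergents:
  p_0/q_0 = 29/1
  p_1/q_1 = 59/2
  p_2/q_2 = 3451/117
  p_3/q_3 = 6961/236
q_2 = 117 ≤ 188 < 236 = q_3, so the answer is 3451/117.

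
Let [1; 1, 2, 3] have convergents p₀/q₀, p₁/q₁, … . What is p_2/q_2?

Using pₖ = aₖpₖ₋₁ + pₖ₋₂, qₖ = aₖqₖ₋₁ + qₖ₋₂ (with p₋₁=1, p₋₂=0, q₋₁=0, q₋₂=1):
  k=0: a=1, p=1, q=1
  k=1: a=1, p=2, q=1
  k=2: a=2, p=5, q=3

5/3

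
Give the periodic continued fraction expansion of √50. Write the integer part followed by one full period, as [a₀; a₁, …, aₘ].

[7; 14]

a₀ = ⌊√50⌋ = 7.
With m₀=0, d₀=1 and mₖ₊₁ = dₖaₖ − mₖ, dₖ₊₁ = (n − mₖ₊₁²)/dₖ, aₖ₊₁ = ⌊(a₀+mₖ₊₁)/dₖ₊₁⌋:
  k=1: m=7, d=1, a=14
d=1 and a=2a₀=14 at k=1, so the next step gives (m, d) = (7, 1) again — its k=1 value — and the period has length 1.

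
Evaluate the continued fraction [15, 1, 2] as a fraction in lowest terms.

47/3

Fold from the inside: start with 2/1.
  1 + 1/2 = 3/2
  15 + 2/3 = 47/3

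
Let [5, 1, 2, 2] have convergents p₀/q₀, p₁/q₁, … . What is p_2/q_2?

17/3

Using pₖ = aₖpₖ₋₁ + pₖ₋₂, qₖ = aₖqₖ₋₁ + qₖ₋₂ (with p₋₁=1, p₋₂=0, q₋₁=0, q₋₂=1):
  k=0: a=5, p=5, q=1
  k=1: a=1, p=6, q=1
  k=2: a=2, p=17, q=3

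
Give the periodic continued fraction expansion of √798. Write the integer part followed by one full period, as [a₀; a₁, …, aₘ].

a₀ = ⌊√798⌋ = 28.
With m₀=0, d₀=1 and mₖ₊₁ = dₖaₖ − mₖ, dₖ₊₁ = (n − mₖ₊₁²)/dₖ, aₖ₊₁ = ⌊(a₀+mₖ₊₁)/dₖ₊₁⌋:
  k=1: m=28, d=14, a=4
  k=2: m=28, d=1, a=56
d=1 and a=2a₀=56 at k=2, so the next step gives (m, d) = (28, 14) again — its k=1 value — and the period has length 2.

[28; 4, 56]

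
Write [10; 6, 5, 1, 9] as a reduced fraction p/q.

3699/364

Using pₖ = aₖpₖ₋₁ + pₖ₋₂ and qₖ = aₖqₖ₋₁ + qₖ₋₂:
  k=0: a=10, p=10, q=1
  k=1: a=6, p=61, q=6
  k=2: a=5, p=315, q=31
  k=3: a=1, p=376, q=37
  k=4: a=9, p=3699, q=364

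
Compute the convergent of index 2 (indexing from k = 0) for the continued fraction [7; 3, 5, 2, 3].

117/16

Using pₖ = aₖpₖ₋₁ + pₖ₋₂, qₖ = aₖqₖ₋₁ + qₖ₋₂ (with p₋₁=1, p₋₂=0, q₋₁=0, q₋₂=1):
  k=0: a=7, p=7, q=1
  k=1: a=3, p=22, q=3
  k=2: a=5, p=117, q=16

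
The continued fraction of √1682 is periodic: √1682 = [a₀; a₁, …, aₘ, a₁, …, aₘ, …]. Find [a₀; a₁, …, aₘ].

a₀ = ⌊√1682⌋ = 41.
With m₀=0, d₀=1 and mₖ₊₁ = dₖaₖ − mₖ, dₖ₊₁ = (n − mₖ₊₁²)/dₖ, aₖ₊₁ = ⌊(a₀+mₖ₊₁)/dₖ₊₁⌋:
  k=1: m=41, d=1, a=82
d=1 and a=2a₀=82 at k=1, so the next step gives (m, d) = (41, 1) again — its k=1 value — and the period has length 1.

[41; 82]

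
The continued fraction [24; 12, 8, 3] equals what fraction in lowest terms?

7297/303

Using pₖ = aₖpₖ₋₁ + pₖ₋₂ and qₖ = aₖqₖ₋₁ + qₖ₋₂:
  k=0: a=24, p=24, q=1
  k=1: a=12, p=289, q=12
  k=2: a=8, p=2336, q=97
  k=3: a=3, p=7297, q=303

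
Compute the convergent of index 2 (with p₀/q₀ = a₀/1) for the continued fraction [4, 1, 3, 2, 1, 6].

19/4

Using pₖ = aₖpₖ₋₁ + pₖ₋₂, qₖ = aₖqₖ₋₁ + qₖ₋₂ (with p₋₁=1, p₋₂=0, q₋₁=0, q₋₂=1):
  k=0: a=4, p=4, q=1
  k=1: a=1, p=5, q=1
  k=2: a=3, p=19, q=4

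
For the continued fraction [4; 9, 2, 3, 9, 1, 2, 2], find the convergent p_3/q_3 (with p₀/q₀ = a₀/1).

Using pₖ = aₖpₖ₋₁ + pₖ₋₂, qₖ = aₖqₖ₋₁ + qₖ₋₂ (with p₋₁=1, p₋₂=0, q₋₁=0, q₋₂=1):
  k=0: a=4, p=4, q=1
  k=1: a=9, p=37, q=9
  k=2: a=2, p=78, q=19
  k=3: a=3, p=271, q=66

271/66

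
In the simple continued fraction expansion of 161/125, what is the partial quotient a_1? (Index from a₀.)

161 = 1·125 + 36   →  a_0 = 1
125 = 3·36 + 17   →  a_1 = 3

3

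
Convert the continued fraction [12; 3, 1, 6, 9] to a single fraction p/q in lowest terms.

3028/247

Fold from the inside: start with 9/1.
  6 + 1/9 = 55/9
  1 + 9/55 = 64/55
  3 + 55/64 = 247/64
  12 + 64/247 = 3028/247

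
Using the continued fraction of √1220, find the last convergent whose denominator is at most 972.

√1220 = [34; 1, 12, 1, 68, …] (period length 4).
Convergents:
  p_0/q_0 = 34/1
  p_1/q_1 = 35/1
  p_2/q_2 = 454/13
  p_3/q_3 = 489/14
  p_4/q_4 = 33706/965
  p_5/q_5 = 34195/979
q_4 = 965 ≤ 972 < 979 = q_5, so the answer is 33706/965.

33706/965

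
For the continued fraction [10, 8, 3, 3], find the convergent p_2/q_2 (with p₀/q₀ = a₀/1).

Using pₖ = aₖpₖ₋₁ + pₖ₋₂, qₖ = aₖqₖ₋₁ + qₖ₋₂ (with p₋₁=1, p₋₂=0, q₋₁=0, q₋₂=1):
  k=0: a=10, p=10, q=1
  k=1: a=8, p=81, q=8
  k=2: a=3, p=253, q=25

253/25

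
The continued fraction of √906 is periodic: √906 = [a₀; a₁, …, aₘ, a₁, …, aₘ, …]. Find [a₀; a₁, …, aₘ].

[30; 10, 60]

a₀ = ⌊√906⌋ = 30.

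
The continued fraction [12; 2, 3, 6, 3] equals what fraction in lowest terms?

Using pₖ = aₖpₖ₋₁ + pₖ₋₂ and qₖ = aₖqₖ₋₁ + qₖ₋₂:
  k=0: a=12, p=12, q=1
  k=1: a=2, p=25, q=2
  k=2: a=3, p=87, q=7
  k=3: a=6, p=547, q=44
  k=4: a=3, p=1728, q=139

1728/139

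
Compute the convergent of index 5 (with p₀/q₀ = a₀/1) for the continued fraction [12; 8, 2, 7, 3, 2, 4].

Using pₖ = aₖpₖ₋₁ + pₖ₋₂, qₖ = aₖqₖ₋₁ + qₖ₋₂ (with p₋₁=1, p₋₂=0, q₋₁=0, q₋₂=1):
  k=0: a=12, p=12, q=1
  k=1: a=8, p=97, q=8
  k=2: a=2, p=206, q=17
  k=3: a=7, p=1539, q=127
  k=4: a=3, p=4823, q=398
  k=5: a=2, p=11185, q=923

11185/923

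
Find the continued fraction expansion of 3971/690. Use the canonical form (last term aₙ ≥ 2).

3971 = 5*690 + 521
690 = 1*521 + 169
521 = 3*169 + 14
169 = 12*14 + 1
14 = 14*1 + 0  (stop)
So 3971/690 = [5; 1, 3, 12, 14].

[5; 1, 3, 12, 14]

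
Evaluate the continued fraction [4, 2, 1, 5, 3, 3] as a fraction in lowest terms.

779/179

Fold from the inside: start with 3/1.
  3 + 1/3 = 10/3
  5 + 3/10 = 53/10
  1 + 10/53 = 63/53
  2 + 53/63 = 179/63
  4 + 63/179 = 779/179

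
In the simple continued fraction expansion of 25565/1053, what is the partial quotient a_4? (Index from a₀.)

25565 = 24·1053 + 293   →  a_0 = 24
1053 = 3·293 + 174   →  a_1 = 3
293 = 1·174 + 119   →  a_2 = 1
174 = 1·119 + 55   →  a_3 = 1
119 = 2·55 + 9   →  a_4 = 2

2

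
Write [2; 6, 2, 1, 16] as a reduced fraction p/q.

Fold from the inside: start with 16/1.
  1 + 1/16 = 17/16
  2 + 16/17 = 50/17
  6 + 17/50 = 317/50
  2 + 50/317 = 684/317

684/317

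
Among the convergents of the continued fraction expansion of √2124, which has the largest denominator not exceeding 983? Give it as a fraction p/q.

√2124 = [46; 11, 1, 1, 22, 1, 1, 11, 92, …] (period length 8).
Convergents:
  p_0/q_0 = 46/1
  p_1/q_1 = 507/11
  p_2/q_2 = 553/12
  p_3/q_3 = 1060/23
  p_4/q_4 = 23873/518
  p_5/q_5 = 24933/541
  p_6/q_6 = 48806/1059
q_5 = 541 ≤ 983 < 1059 = q_6, so the answer is 24933/541.

24933/541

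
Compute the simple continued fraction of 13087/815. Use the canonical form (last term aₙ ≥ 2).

[16; 17, 2, 1, 15]

13087 = 16×815 + 47
815 = 17×47 + 16
47 = 2×16 + 15
16 = 1×15 + 1
15 = 15×1 + 0  (stop)
So 13087/815 = [16; 17, 2, 1, 15].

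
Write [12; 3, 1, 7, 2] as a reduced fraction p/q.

Using pₖ = aₖpₖ₋₁ + pₖ₋₂ and qₖ = aₖqₖ₋₁ + qₖ₋₂:
  k=0: a=12, p=12, q=1
  k=1: a=3, p=37, q=3
  k=2: a=1, p=49, q=4
  k=3: a=7, p=380, q=31
  k=4: a=2, p=809, q=66

809/66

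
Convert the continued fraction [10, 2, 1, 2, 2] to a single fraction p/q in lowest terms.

Fold from the inside: start with 2/1.
  2 + 1/2 = 5/2
  1 + 2/5 = 7/5
  2 + 5/7 = 19/7
  10 + 7/19 = 197/19

197/19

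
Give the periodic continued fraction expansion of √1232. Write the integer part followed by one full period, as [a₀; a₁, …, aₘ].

a₀ = ⌊√1232⌋ = 35.
With m₀=0, d₀=1 and mₖ₊₁ = dₖaₖ − mₖ, dₖ₊₁ = (n − mₖ₊₁²)/dₖ, aₖ₊₁ = ⌊(a₀+mₖ₊₁)/dₖ₊₁⌋:
  k=1: m=35, d=7, a=10
  k=2: m=35, d=1, a=70
d=1 and a=2a₀=70 at k=2, so the next step gives (m, d) = (35, 7) again — its k=1 value — and the period has length 2.

[35; 10, 70]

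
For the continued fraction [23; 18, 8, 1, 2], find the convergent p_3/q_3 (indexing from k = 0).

Using pₖ = aₖpₖ₋₁ + pₖ₋₂, qₖ = aₖqₖ₋₁ + qₖ₋₂ (with p₋₁=1, p₋₂=0, q₋₁=0, q₋₂=1):
  k=0: a=23, p=23, q=1
  k=1: a=18, p=415, q=18
  k=2: a=8, p=3343, q=145
  k=3: a=1, p=3758, q=163

3758/163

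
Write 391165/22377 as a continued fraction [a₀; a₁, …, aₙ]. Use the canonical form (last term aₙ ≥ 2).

391165 = 17·22377 + 10756
22377 = 2·10756 + 865
10756 = 12·865 + 376
865 = 2·376 + 113
376 = 3·113 + 37
113 = 3·37 + 2
37 = 18·2 + 1
2 = 2·1 + 0  (stop)
So 391165/22377 = [17; 2, 12, 2, 3, 3, 18, 2].

[17; 2, 12, 2, 3, 3, 18, 2]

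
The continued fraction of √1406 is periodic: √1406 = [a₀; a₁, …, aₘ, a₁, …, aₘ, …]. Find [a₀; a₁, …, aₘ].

a₀ = ⌊√1406⌋ = 37.

[37; 2, 74]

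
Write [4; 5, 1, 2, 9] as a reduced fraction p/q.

664/159

Using pₖ = aₖpₖ₋₁ + pₖ₋₂ and qₖ = aₖqₖ₋₁ + qₖ₋₂:
  k=0: a=4, p=4, q=1
  k=1: a=5, p=21, q=5
  k=2: a=1, p=25, q=6
  k=3: a=2, p=71, q=17
  k=4: a=9, p=664, q=159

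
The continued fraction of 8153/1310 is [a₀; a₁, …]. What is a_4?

8

8153 = 6·1310 + 293   →  a_0 = 6
1310 = 4·293 + 138   →  a_1 = 4
293 = 2·138 + 17   →  a_2 = 2
138 = 8·17 + 2   →  a_3 = 8
17 = 8·2 + 1   →  a_4 = 8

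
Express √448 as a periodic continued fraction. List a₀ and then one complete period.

a₀ = ⌊√448⌋ = 21.

[21; 6, 42]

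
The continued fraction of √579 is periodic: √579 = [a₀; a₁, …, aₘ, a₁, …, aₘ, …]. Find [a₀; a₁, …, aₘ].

a₀ = ⌊√579⌋ = 24.
With m₀=0, d₀=1 and mₖ₊₁ = dₖaₖ − mₖ, dₖ₊₁ = (n − mₖ₊₁²)/dₖ, aₖ₊₁ = ⌊(a₀+mₖ₊₁)/dₖ₊₁⌋:
  k=1: m=24, d=3, a=16
  k=2: m=24, d=1, a=48
d=1 and a=2a₀=48 at k=2, so the next step gives (m, d) = (24, 3) again — its k=1 value — and the period has length 2.

[24; 16, 48]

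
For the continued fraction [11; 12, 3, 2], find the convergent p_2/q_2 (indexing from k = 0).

Using pₖ = aₖpₖ₋₁ + pₖ₋₂, qₖ = aₖqₖ₋₁ + qₖ₋₂ (with p₋₁=1, p₋₂=0, q₋₁=0, q₋₂=1):
  k=0: a=11, p=11, q=1
  k=1: a=12, p=133, q=12
  k=2: a=3, p=410, q=37

410/37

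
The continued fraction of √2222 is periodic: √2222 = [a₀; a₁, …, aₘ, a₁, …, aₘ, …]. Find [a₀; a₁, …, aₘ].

[47; 7, 4, 7, 94]

a₀ = ⌊√2222⌋ = 47.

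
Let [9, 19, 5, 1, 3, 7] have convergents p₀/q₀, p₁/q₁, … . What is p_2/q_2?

869/96

Using pₖ = aₖpₖ₋₁ + pₖ₋₂, qₖ = aₖqₖ₋₁ + qₖ₋₂ (with p₋₁=1, p₋₂=0, q₋₁=0, q₋₂=1):
  k=0: a=9, p=9, q=1
  k=1: a=19, p=172, q=19
  k=2: a=5, p=869, q=96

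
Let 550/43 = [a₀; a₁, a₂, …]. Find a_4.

550 = 12·43 + 34   →  a_0 = 12
43 = 1·34 + 9   →  a_1 = 1
34 = 3·9 + 7   →  a_2 = 3
9 = 1·7 + 2   →  a_3 = 1
7 = 3·2 + 1   →  a_4 = 3

3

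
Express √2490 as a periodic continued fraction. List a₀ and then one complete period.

a₀ = ⌊√2490⌋ = 49.

[49; 1, 8, 1, 98]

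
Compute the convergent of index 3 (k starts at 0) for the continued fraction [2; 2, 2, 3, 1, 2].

41/17

Using pₖ = aₖpₖ₋₁ + pₖ₋₂, qₖ = aₖqₖ₋₁ + qₖ₋₂ (with p₋₁=1, p₋₂=0, q₋₁=0, q₋₂=1):
  k=0: a=2, p=2, q=1
  k=1: a=2, p=5, q=2
  k=2: a=2, p=12, q=5
  k=3: a=3, p=41, q=17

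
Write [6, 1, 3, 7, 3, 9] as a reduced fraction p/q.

5731/848

Fold from the inside: start with 9/1.
  3 + 1/9 = 28/9
  7 + 9/28 = 205/28
  3 + 28/205 = 643/205
  1 + 205/643 = 848/643
  6 + 643/848 = 5731/848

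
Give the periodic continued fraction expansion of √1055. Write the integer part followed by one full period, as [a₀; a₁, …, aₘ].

a₀ = ⌊√1055⌋ = 32.
With m₀=0, d₀=1 and mₖ₊₁ = dₖaₖ − mₖ, dₖ₊₁ = (n − mₖ₊₁²)/dₖ, aₖ₊₁ = ⌊(a₀+mₖ₊₁)/dₖ₊₁⌋:
  k=1: m=32, d=31, a=2
  k=2: m=30, d=5, a=12
  k=3: m=30, d=31, a=2
  k=4: m=32, d=1, a=64
d=1 and a=2a₀=64 at k=4, so the next step gives (m, d) = (32, 31) again — its k=1 value — and the period has length 4.

[32; 2, 12, 2, 64]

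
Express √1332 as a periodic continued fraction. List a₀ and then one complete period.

[36; 2, 72]

a₀ = ⌊√1332⌋ = 36.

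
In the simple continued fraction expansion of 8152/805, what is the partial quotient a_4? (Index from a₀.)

3

8152 = 10·805 + 102   →  a_0 = 10
805 = 7·102 + 91   →  a_1 = 7
102 = 1·91 + 11   →  a_2 = 1
91 = 8·11 + 3   →  a_3 = 8
11 = 3·3 + 2   →  a_4 = 3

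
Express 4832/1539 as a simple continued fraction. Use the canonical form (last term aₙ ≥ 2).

4832 = 3·1539 + 215
1539 = 7·215 + 34
215 = 6·34 + 11
34 = 3·11 + 1
11 = 11·1 + 0  (stop)
So 4832/1539 = [3; 7, 6, 3, 11].

[3; 7, 6, 3, 11]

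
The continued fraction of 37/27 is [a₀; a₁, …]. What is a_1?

2

37 = 1·27 + 10   →  a_0 = 1
27 = 2·10 + 7   →  a_1 = 2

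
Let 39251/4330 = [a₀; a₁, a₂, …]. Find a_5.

1

39251 = 9·4330 + 281   →  a_0 = 9
4330 = 15·281 + 115   →  a_1 = 15
281 = 2·115 + 51   →  a_2 = 2
115 = 2·51 + 13   →  a_3 = 2
51 = 3·13 + 12   →  a_4 = 3
13 = 1·12 + 1   →  a_5 = 1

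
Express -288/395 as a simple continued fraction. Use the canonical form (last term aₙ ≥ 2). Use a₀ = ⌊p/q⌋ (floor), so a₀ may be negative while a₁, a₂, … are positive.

-288 = -1*395 + 107
395 = 3*107 + 74
107 = 1*74 + 33
74 = 2*33 + 8
33 = 4*8 + 1
8 = 8*1 + 0  (stop)
So -288/395 = [-1; 3, 1, 2, 4, 8].

[-1; 3, 1, 2, 4, 8]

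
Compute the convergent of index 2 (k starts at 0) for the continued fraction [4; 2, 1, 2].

13/3

Using pₖ = aₖpₖ₋₁ + pₖ₋₂, qₖ = aₖqₖ₋₁ + qₖ₋₂ (with p₋₁=1, p₋₂=0, q₋₁=0, q₋₂=1):
  k=0: a=4, p=4, q=1
  k=1: a=2, p=9, q=2
  k=2: a=1, p=13, q=3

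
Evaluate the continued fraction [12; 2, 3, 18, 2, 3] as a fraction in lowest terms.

Using pₖ = aₖpₖ₋₁ + pₖ₋₂ and qₖ = aₖqₖ₋₁ + qₖ₋₂:
  k=0: a=12, p=12, q=1
  k=1: a=2, p=25, q=2
  k=2: a=3, p=87, q=7
  k=3: a=18, p=1591, q=128
  k=4: a=2, p=3269, q=263
  k=5: a=3, p=11398, q=917

11398/917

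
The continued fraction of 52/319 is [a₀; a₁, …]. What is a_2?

52 = 0·319 + 52   →  a_0 = 0
319 = 6·52 + 7   →  a_1 = 6
52 = 7·7 + 3   →  a_2 = 7

7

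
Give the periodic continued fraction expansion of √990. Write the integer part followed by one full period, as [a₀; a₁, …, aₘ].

a₀ = ⌊√990⌋ = 31.
With m₀=0, d₀=1 and mₖ₊₁ = dₖaₖ − mₖ, dₖ₊₁ = (n − mₖ₊₁²)/dₖ, aₖ₊₁ = ⌊(a₀+mₖ₊₁)/dₖ₊₁⌋:
  k=1: m=31, d=29, a=2
  k=2: m=27, d=9, a=6
  k=3: m=27, d=29, a=2
  k=4: m=31, d=1, a=62
d=1 and a=2a₀=62 at k=4, so the next step gives (m, d) = (31, 29) again — its k=1 value — and the period has length 4.

[31; 2, 6, 2, 62]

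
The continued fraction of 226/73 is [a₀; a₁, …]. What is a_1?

10

226 = 3·73 + 7   →  a_0 = 3
73 = 10·7 + 3   →  a_1 = 10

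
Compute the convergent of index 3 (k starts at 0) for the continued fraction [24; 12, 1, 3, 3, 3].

1228/51

Using pₖ = aₖpₖ₋₁ + pₖ₋₂, qₖ = aₖqₖ₋₁ + qₖ₋₂ (with p₋₁=1, p₋₂=0, q₋₁=0, q₋₂=1):
  k=0: a=24, p=24, q=1
  k=1: a=12, p=289, q=12
  k=2: a=1, p=313, q=13
  k=3: a=3, p=1228, q=51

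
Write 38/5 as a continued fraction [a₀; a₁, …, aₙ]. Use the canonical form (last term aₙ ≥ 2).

38 = 7*5 + 3
5 = 1*3 + 2
3 = 1*2 + 1
2 = 2*1 + 0  (stop)
So 38/5 = [7; 1, 1, 2].

[7; 1, 1, 2]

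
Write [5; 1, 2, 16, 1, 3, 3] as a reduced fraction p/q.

3784/667

Fold from the inside: start with 3/1.
  3 + 1/3 = 10/3
  1 + 3/10 = 13/10
  16 + 10/13 = 218/13
  2 + 13/218 = 449/218
  1 + 218/449 = 667/449
  5 + 449/667 = 3784/667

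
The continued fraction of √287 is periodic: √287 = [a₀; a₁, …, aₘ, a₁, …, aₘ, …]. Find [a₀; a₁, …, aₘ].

[16; 1, 15, 1, 32]

a₀ = ⌊√287⌋ = 16.
With m₀=0, d₀=1 and mₖ₊₁ = dₖaₖ − mₖ, dₖ₊₁ = (n − mₖ₊₁²)/dₖ, aₖ₊₁ = ⌊(a₀+mₖ₊₁)/dₖ₊₁⌋:
  k=1: m=16, d=31, a=1
  k=2: m=15, d=2, a=15
  k=3: m=15, d=31, a=1
  k=4: m=16, d=1, a=32
d=1 and a=2a₀=32 at k=4, so the next step gives (m, d) = (16, 31) again — its k=1 value — and the period has length 4.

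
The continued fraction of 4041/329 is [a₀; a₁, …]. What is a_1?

3

4041 = 12·329 + 93   →  a_0 = 12
329 = 3·93 + 50   →  a_1 = 3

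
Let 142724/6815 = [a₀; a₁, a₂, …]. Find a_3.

2

142724 = 20·6815 + 6424   →  a_0 = 20
6815 = 1·6424 + 391   →  a_1 = 1
6424 = 16·391 + 168   →  a_2 = 16
391 = 2·168 + 55   →  a_3 = 2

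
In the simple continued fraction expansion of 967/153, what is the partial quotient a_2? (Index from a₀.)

8

967 = 6·153 + 49   →  a_0 = 6
153 = 3·49 + 6   →  a_1 = 3
49 = 8·6 + 1   →  a_2 = 8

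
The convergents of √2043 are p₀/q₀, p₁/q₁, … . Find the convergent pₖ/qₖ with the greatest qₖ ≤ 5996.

102151/2260

√2043 = [45; 5, 90, …] (period length 2).
Convergents:
  p_0/q_0 = 45/1
  p_1/q_1 = 226/5
  p_2/q_2 = 20385/451
  p_3/q_3 = 102151/2260
  p_4/q_4 = 9213975/203851
q_3 = 2260 ≤ 5996 < 203851 = q_4, so the answer is 102151/2260.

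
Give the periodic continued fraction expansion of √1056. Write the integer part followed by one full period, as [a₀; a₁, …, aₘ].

[32; 2, 64]

a₀ = ⌊√1056⌋ = 32.
With m₀=0, d₀=1 and mₖ₊₁ = dₖaₖ − mₖ, dₖ₊₁ = (n − mₖ₊₁²)/dₖ, aₖ₊₁ = ⌊(a₀+mₖ₊₁)/dₖ₊₁⌋:
  k=1: m=32, d=32, a=2
  k=2: m=32, d=1, a=64
d=1 and a=2a₀=64 at k=2, so the next step gives (m, d) = (32, 32) again — its k=1 value — and the period has length 2.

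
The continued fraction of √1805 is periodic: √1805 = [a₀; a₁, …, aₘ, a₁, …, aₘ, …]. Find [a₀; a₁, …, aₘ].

a₀ = ⌊√1805⌋ = 42.

[42; 2, 16, 2, 84]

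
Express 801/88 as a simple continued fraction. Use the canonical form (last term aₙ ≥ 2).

801 = 9*88 + 9
88 = 9*9 + 7
9 = 1*7 + 2
7 = 3*2 + 1
2 = 2*1 + 0  (stop)
So 801/88 = [9; 9, 1, 3, 2].

[9; 9, 1, 3, 2]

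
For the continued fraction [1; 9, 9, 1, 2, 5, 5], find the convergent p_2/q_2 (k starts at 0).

91/82

Using pₖ = aₖpₖ₋₁ + pₖ₋₂, qₖ = aₖqₖ₋₁ + qₖ₋₂ (with p₋₁=1, p₋₂=0, q₋₁=0, q₋₂=1):
  k=0: a=1, p=1, q=1
  k=1: a=9, p=10, q=9
  k=2: a=9, p=91, q=82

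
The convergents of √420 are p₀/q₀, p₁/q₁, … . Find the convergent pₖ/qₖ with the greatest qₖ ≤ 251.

3361/164

√420 = [20; 2, 40, …] (period length 2).
Convergents:
  p_0/q_0 = 20/1
  p_1/q_1 = 41/2
  p_2/q_2 = 1660/81
  p_3/q_3 = 3361/164
  p_4/q_4 = 136100/6641
q_3 = 164 ≤ 251 < 6641 = q_4, so the answer is 3361/164.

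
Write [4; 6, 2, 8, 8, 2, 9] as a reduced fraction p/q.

Using pₖ = aₖpₖ₋₁ + pₖ₋₂ and qₖ = aₖqₖ₋₁ + qₖ₋₂:
  k=0: a=4, p=4, q=1
  k=1: a=6, p=25, q=6
  k=2: a=2, p=54, q=13
  k=3: a=8, p=457, q=110
  k=4: a=8, p=3710, q=893
  k=5: a=2, p=7877, q=1896
  k=6: a=9, p=74603, q=17957

74603/17957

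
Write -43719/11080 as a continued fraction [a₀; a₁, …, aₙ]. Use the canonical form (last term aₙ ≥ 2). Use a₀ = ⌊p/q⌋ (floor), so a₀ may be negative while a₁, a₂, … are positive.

-43719 = -4×11080 + 601
11080 = 18×601 + 262
601 = 2×262 + 77
262 = 3×77 + 31
77 = 2×31 + 15
31 = 2×15 + 1
15 = 15×1 + 0  (stop)
So -43719/11080 = [-4; 18, 2, 3, 2, 2, 15].

[-4; 18, 2, 3, 2, 2, 15]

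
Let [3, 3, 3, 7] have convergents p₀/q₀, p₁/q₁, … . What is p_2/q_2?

Using pₖ = aₖpₖ₋₁ + pₖ₋₂, qₖ = aₖqₖ₋₁ + qₖ₋₂ (with p₋₁=1, p₋₂=0, q₋₁=0, q₋₂=1):
  k=0: a=3, p=3, q=1
  k=1: a=3, p=10, q=3
  k=2: a=3, p=33, q=10

33/10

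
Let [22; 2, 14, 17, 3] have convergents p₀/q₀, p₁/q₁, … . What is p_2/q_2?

652/29

Using pₖ = aₖpₖ₋₁ + pₖ₋₂, qₖ = aₖqₖ₋₁ + qₖ₋₂ (with p₋₁=1, p₋₂=0, q₋₁=0, q₋₂=1):
  k=0: a=22, p=22, q=1
  k=1: a=2, p=45, q=2
  k=2: a=14, p=652, q=29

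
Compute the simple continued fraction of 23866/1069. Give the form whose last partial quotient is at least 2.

[22; 3, 13, 1, 11, 2]

23866 = 22×1069 + 348
1069 = 3×348 + 25
348 = 13×25 + 23
25 = 1×23 + 2
23 = 11×2 + 1
2 = 2×1 + 0  (stop)
So 23866/1069 = [22; 3, 13, 1, 11, 2].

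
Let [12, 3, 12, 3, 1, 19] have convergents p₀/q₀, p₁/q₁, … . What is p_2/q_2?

456/37

Using pₖ = aₖpₖ₋₁ + pₖ₋₂, qₖ = aₖqₖ₋₁ + qₖ₋₂ (with p₋₁=1, p₋₂=0, q₋₁=0, q₋₂=1):
  k=0: a=12, p=12, q=1
  k=1: a=3, p=37, q=3
  k=2: a=12, p=456, q=37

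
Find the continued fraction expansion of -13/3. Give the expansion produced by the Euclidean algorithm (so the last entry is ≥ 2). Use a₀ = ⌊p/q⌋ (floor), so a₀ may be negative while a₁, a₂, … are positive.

-13 = -5·3 + 2
3 = 1·2 + 1
2 = 2·1 + 0  (stop)
So -13/3 = [-5; 1, 2].

[-5; 1, 2]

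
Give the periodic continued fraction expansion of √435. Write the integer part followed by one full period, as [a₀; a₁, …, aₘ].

[20; 1, 5, 1, 40]

a₀ = ⌊√435⌋ = 20.
With m₀=0, d₀=1 and mₖ₊₁ = dₖaₖ − mₖ, dₖ₊₁ = (n − mₖ₊₁²)/dₖ, aₖ₊₁ = ⌊(a₀+mₖ₊₁)/dₖ₊₁⌋:
  k=1: m=20, d=35, a=1
  k=2: m=15, d=6, a=5
  k=3: m=15, d=35, a=1
  k=4: m=20, d=1, a=40
d=1 and a=2a₀=40 at k=4, so the next step gives (m, d) = (20, 35) again — its k=1 value — and the period has length 4.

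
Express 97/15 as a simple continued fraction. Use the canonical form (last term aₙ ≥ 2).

97 = 6*15 + 7
15 = 2*7 + 1
7 = 7*1 + 0  (stop)
So 97/15 = [6; 2, 7].

[6; 2, 7]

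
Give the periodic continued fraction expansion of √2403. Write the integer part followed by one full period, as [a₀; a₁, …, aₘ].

a₀ = ⌊√2403⌋ = 49.
With m₀=0, d₀=1 and mₖ₊₁ = dₖaₖ − mₖ, dₖ₊₁ = (n − mₖ₊₁²)/dₖ, aₖ₊₁ = ⌊(a₀+mₖ₊₁)/dₖ₊₁⌋:
  k=1: m=49, d=2, a=49
  k=2: m=49, d=1, a=98
d=1 and a=2a₀=98 at k=2, so the next step gives (m, d) = (49, 2) again — its k=1 value — and the period has length 2.

[49; 49, 98]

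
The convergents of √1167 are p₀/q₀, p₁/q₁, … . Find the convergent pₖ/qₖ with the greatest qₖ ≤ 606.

√1167 = [34; 6, 5, 11, 5, 6, 68, …] (period length 6).
Convergents:
  p_0/q_0 = 34/1
  p_1/q_1 = 205/6
  p_2/q_2 = 1059/31
  p_3/q_3 = 11854/347
  p_4/q_4 = 60329/1766
q_3 = 347 ≤ 606 < 1766 = q_4, so the answer is 11854/347.

11854/347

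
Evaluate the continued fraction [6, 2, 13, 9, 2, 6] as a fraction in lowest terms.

Fold from the inside: start with 6/1.
  2 + 1/6 = 13/6
  9 + 6/13 = 123/13
  13 + 13/123 = 1612/123
  2 + 123/1612 = 3347/1612
  6 + 1612/3347 = 21694/3347

21694/3347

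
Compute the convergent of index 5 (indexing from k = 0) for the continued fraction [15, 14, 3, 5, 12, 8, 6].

339931/22557

Using pₖ = aₖpₖ₋₁ + pₖ₋₂, qₖ = aₖqₖ₋₁ + qₖ₋₂ (with p₋₁=1, p₋₂=0, q₋₁=0, q₋₂=1):
  k=0: a=15, p=15, q=1
  k=1: a=14, p=211, q=14
  k=2: a=3, p=648, q=43
  k=3: a=5, p=3451, q=229
  k=4: a=12, p=42060, q=2791
  k=5: a=8, p=339931, q=22557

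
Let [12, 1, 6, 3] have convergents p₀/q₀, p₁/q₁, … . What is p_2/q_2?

90/7

Using pₖ = aₖpₖ₋₁ + pₖ₋₂, qₖ = aₖqₖ₋₁ + qₖ₋₂ (with p₋₁=1, p₋₂=0, q₋₁=0, q₋₂=1):
  k=0: a=12, p=12, q=1
  k=1: a=1, p=13, q=1
  k=2: a=6, p=90, q=7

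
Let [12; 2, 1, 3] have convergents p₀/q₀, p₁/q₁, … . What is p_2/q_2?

Using pₖ = aₖpₖ₋₁ + pₖ₋₂, qₖ = aₖqₖ₋₁ + qₖ₋₂ (with p₋₁=1, p₋₂=0, q₋₁=0, q₋₂=1):
  k=0: a=12, p=12, q=1
  k=1: a=2, p=25, q=2
  k=2: a=1, p=37, q=3

37/3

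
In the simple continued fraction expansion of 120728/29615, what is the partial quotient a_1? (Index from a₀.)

120728 = 4·29615 + 2268   →  a_0 = 4
29615 = 13·2268 + 131   →  a_1 = 13

13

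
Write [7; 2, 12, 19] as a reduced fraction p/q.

3568/477

Fold from the inside: start with 19/1.
  12 + 1/19 = 229/19
  2 + 19/229 = 477/229
  7 + 229/477 = 3568/477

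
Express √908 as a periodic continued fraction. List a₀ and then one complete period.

a₀ = ⌊√908⌋ = 30.
With m₀=0, d₀=1 and mₖ₊₁ = dₖaₖ − mₖ, dₖ₊₁ = (n − mₖ₊₁²)/dₖ, aₖ₊₁ = ⌊(a₀+mₖ₊₁)/dₖ₊₁⌋:
  k=1: m=30, d=8, a=7
  k=2: m=26, d=29, a=1
  k=3: m=3, d=31, a=1
  k=4: m=28, d=4, a=14
  k=5: m=28, d=31, a=1
  k=6: m=3, d=29, a=1
  k=7: m=26, d=8, a=7
  k=8: m=30, d=1, a=60
d=1 and a=2a₀=60 at k=8, so the next step gives (m, d) = (30, 8) again — its k=1 value — and the period has length 8.

[30; 7, 1, 1, 14, 1, 1, 7, 60]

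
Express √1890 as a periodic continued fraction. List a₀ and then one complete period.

[43; 2, 9, 6, 9, 2, 86]

a₀ = ⌊√1890⌋ = 43.
With m₀=0, d₀=1 and mₖ₊₁ = dₖaₖ − mₖ, dₖ₊₁ = (n − mₖ₊₁²)/dₖ, aₖ₊₁ = ⌊(a₀+mₖ₊₁)/dₖ₊₁⌋:
  k=1: m=43, d=41, a=2
  k=2: m=39, d=9, a=9
  k=3: m=42, d=14, a=6
  k=4: m=42, d=9, a=9
  k=5: m=39, d=41, a=2
  k=6: m=43, d=1, a=86
d=1 and a=2a₀=86 at k=6, so the next step gives (m, d) = (43, 41) again — its k=1 value — and the period has length 6.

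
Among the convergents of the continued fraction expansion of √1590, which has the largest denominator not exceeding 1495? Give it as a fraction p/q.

√1590 = [39; 1, 6, 1, 78, …] (period length 4).
Convergents:
  p_0/q_0 = 39/1
  p_1/q_1 = 40/1
  p_2/q_2 = 279/7
  p_3/q_3 = 319/8
  p_4/q_4 = 25161/631
  p_5/q_5 = 25480/639
  p_6/q_6 = 178041/4465
q_5 = 639 ≤ 1495 < 4465 = q_6, so the answer is 25480/639.

25480/639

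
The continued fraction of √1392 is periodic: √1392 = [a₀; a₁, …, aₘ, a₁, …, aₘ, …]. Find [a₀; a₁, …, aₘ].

[37; 3, 4, 3, 74]

a₀ = ⌊√1392⌋ = 37.
With m₀=0, d₀=1 and mₖ₊₁ = dₖaₖ − mₖ, dₖ₊₁ = (n − mₖ₊₁²)/dₖ, aₖ₊₁ = ⌊(a₀+mₖ₊₁)/dₖ₊₁⌋:
  k=1: m=37, d=23, a=3
  k=2: m=32, d=16, a=4
  k=3: m=32, d=23, a=3
  k=4: m=37, d=1, a=74
d=1 and a=2a₀=74 at k=4, so the next step gives (m, d) = (37, 23) again — its k=1 value — and the period has length 4.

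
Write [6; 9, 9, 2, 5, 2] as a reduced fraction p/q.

12629/2067

Using pₖ = aₖpₖ₋₁ + pₖ₋₂ and qₖ = aₖqₖ₋₁ + qₖ₋₂:
  k=0: a=6, p=6, q=1
  k=1: a=9, p=55, q=9
  k=2: a=9, p=501, q=82
  k=3: a=2, p=1057, q=173
  k=4: a=5, p=5786, q=947
  k=5: a=2, p=12629, q=2067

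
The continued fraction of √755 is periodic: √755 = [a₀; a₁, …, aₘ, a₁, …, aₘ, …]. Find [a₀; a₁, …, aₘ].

[27; 2, 10, 2, 54]

a₀ = ⌊√755⌋ = 27.
With m₀=0, d₀=1 and mₖ₊₁ = dₖaₖ − mₖ, dₖ₊₁ = (n − mₖ₊₁²)/dₖ, aₖ₊₁ = ⌊(a₀+mₖ₊₁)/dₖ₊₁⌋:
  k=1: m=27, d=26, a=2
  k=2: m=25, d=5, a=10
  k=3: m=25, d=26, a=2
  k=4: m=27, d=1, a=54
d=1 and a=2a₀=54 at k=4, so the next step gives (m, d) = (27, 26) again — its k=1 value — and the period has length 4.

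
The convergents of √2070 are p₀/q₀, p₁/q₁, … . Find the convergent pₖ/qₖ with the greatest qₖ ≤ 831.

16561/364

√2070 = [45; 2, 90, …] (period length 2).
Convergents:
  p_0/q_0 = 45/1
  p_1/q_1 = 91/2
  p_2/q_2 = 8235/181
  p_3/q_3 = 16561/364
  p_4/q_4 = 1498725/32941
q_3 = 364 ≤ 831 < 32941 = q_4, so the answer is 16561/364.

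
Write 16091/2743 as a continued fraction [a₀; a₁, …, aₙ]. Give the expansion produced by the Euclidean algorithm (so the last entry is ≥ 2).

[5; 1, 6, 2, 9, 6, 3]

16091 = 5×2743 + 2376
2743 = 1×2376 + 367
2376 = 6×367 + 174
367 = 2×174 + 19
174 = 9×19 + 3
19 = 6×3 + 1
3 = 3×1 + 0  (stop)
So 16091/2743 = [5; 1, 6, 2, 9, 6, 3].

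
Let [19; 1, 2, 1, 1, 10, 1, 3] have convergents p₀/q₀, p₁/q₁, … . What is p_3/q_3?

Using pₖ = aₖpₖ₋₁ + pₖ₋₂, qₖ = aₖqₖ₋₁ + qₖ₋₂ (with p₋₁=1, p₋₂=0, q₋₁=0, q₋₂=1):
  k=0: a=19, p=19, q=1
  k=1: a=1, p=20, q=1
  k=2: a=2, p=59, q=3
  k=3: a=1, p=79, q=4

79/4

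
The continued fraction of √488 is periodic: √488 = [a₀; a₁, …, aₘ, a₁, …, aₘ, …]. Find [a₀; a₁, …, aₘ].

a₀ = ⌊√488⌋ = 22.
With m₀=0, d₀=1 and mₖ₊₁ = dₖaₖ − mₖ, dₖ₊₁ = (n − mₖ₊₁²)/dₖ, aₖ₊₁ = ⌊(a₀+mₖ₊₁)/dₖ₊₁⌋:
  k=1: m=22, d=4, a=11
  k=2: m=22, d=1, a=44
d=1 and a=2a₀=44 at k=2, so the next step gives (m, d) = (22, 4) again — its k=1 value — and the period has length 2.

[22; 11, 44]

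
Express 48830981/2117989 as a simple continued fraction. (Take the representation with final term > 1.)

48830981 = 23*2117989 + 117234
2117989 = 18*117234 + 7777
117234 = 15*7777 + 579
7777 = 13*579 + 250
579 = 2*250 + 79
250 = 3*79 + 13
79 = 6*13 + 1
13 = 13*1 + 0  (stop)
So 48830981/2117989 = [23; 18, 15, 13, 2, 3, 6, 13].

[23; 18, 15, 13, 2, 3, 6, 13]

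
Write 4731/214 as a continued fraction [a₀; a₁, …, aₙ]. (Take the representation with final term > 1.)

4731 = 22×214 + 23
214 = 9×23 + 7
23 = 3×7 + 2
7 = 3×2 + 1
2 = 2×1 + 0  (stop)
So 4731/214 = [22; 9, 3, 3, 2].

[22; 9, 3, 3, 2]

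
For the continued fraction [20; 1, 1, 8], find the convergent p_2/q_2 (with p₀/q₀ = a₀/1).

41/2

Using pₖ = aₖpₖ₋₁ + pₖ₋₂, qₖ = aₖqₖ₋₁ + qₖ₋₂ (with p₋₁=1, p₋₂=0, q₋₁=0, q₋₂=1):
  k=0: a=20, p=20, q=1
  k=1: a=1, p=21, q=1
  k=2: a=1, p=41, q=2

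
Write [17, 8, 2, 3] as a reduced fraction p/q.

1010/59

Using pₖ = aₖpₖ₋₁ + pₖ₋₂ and qₖ = aₖqₖ₋₁ + qₖ₋₂:
  k=0: a=17, p=17, q=1
  k=1: a=8, p=137, q=8
  k=2: a=2, p=291, q=17
  k=3: a=3, p=1010, q=59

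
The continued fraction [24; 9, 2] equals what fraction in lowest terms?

Using pₖ = aₖpₖ₋₁ + pₖ₋₂ and qₖ = aₖqₖ₋₁ + qₖ₋₂:
  k=0: a=24, p=24, q=1
  k=1: a=9, p=217, q=9
  k=2: a=2, p=458, q=19

458/19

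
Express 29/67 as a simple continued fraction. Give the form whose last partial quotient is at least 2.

29 = 0*67 + 29
67 = 2*29 + 9
29 = 3*9 + 2
9 = 4*2 + 1
2 = 2*1 + 0  (stop)
So 29/67 = [0; 2, 3, 4, 2].

[0; 2, 3, 4, 2]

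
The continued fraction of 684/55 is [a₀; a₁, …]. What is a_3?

684 = 12·55 + 24   →  a_0 = 12
55 = 2·24 + 7   →  a_1 = 2
24 = 3·7 + 3   →  a_2 = 3
7 = 2·3 + 1   →  a_3 = 2

2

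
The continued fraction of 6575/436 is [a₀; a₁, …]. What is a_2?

6575 = 15·436 + 35   →  a_0 = 15
436 = 12·35 + 16   →  a_1 = 12
35 = 2·16 + 3   →  a_2 = 2

2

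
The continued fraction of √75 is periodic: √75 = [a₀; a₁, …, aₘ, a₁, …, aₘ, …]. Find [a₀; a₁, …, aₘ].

[8; 1, 1, 1, 16]

a₀ = ⌊√75⌋ = 8.
With m₀=0, d₀=1 and mₖ₊₁ = dₖaₖ − mₖ, dₖ₊₁ = (n − mₖ₊₁²)/dₖ, aₖ₊₁ = ⌊(a₀+mₖ₊₁)/dₖ₊₁⌋:
  k=1: m=8, d=11, a=1
  k=2: m=3, d=6, a=1
  k=3: m=3, d=11, a=1
  k=4: m=8, d=1, a=16
d=1 and a=2a₀=16 at k=4, so the next step gives (m, d) = (8, 11) again — its k=1 value — and the period has length 4.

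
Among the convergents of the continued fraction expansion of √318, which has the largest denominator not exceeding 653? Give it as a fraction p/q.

√318 = [17; 1, 4, 1, 34, …] (period length 4).
Convergents:
  p_0/q_0 = 17/1
  p_1/q_1 = 18/1
  p_2/q_2 = 89/5
  p_3/q_3 = 107/6
  p_4/q_4 = 3727/209
  p_5/q_5 = 3834/215
  p_6/q_6 = 19063/1069
q_5 = 215 ≤ 653 < 1069 = q_6, so the answer is 3834/215.

3834/215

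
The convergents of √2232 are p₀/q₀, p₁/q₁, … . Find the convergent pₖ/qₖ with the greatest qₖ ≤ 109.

1937/41

√2232 = [47; 4, 10, 4, 94, …] (period length 4).
Convergents:
  p_0/q_0 = 47/1
  p_1/q_1 = 189/4
  p_2/q_2 = 1937/41
  p_3/q_3 = 7937/168
q_2 = 41 ≤ 109 < 168 = q_3, so the answer is 1937/41.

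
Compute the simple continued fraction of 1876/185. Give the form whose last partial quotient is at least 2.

1876 = 10×185 + 26
185 = 7×26 + 3
26 = 8×3 + 2
3 = 1×2 + 1
2 = 2×1 + 0  (stop)
So 1876/185 = [10; 7, 8, 1, 2].

[10; 7, 8, 1, 2]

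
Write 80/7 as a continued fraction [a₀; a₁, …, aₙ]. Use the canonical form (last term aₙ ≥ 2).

[11; 2, 3]

80 = 11*7 + 3
7 = 2*3 + 1
3 = 3*1 + 0  (stop)
So 80/7 = [11; 2, 3].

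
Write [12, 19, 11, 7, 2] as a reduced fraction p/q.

38423/3188

Using pₖ = aₖpₖ₋₁ + pₖ₋₂ and qₖ = aₖqₖ₋₁ + qₖ₋₂:
  k=0: a=12, p=12, q=1
  k=1: a=19, p=229, q=19
  k=2: a=11, p=2531, q=210
  k=3: a=7, p=17946, q=1489
  k=4: a=2, p=38423, q=3188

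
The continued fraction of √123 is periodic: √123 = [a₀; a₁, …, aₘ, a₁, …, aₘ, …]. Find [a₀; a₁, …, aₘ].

[11; 11, 22]

a₀ = ⌊√123⌋ = 11.
With m₀=0, d₀=1 and mₖ₊₁ = dₖaₖ − mₖ, dₖ₊₁ = (n − mₖ₊₁²)/dₖ, aₖ₊₁ = ⌊(a₀+mₖ₊₁)/dₖ₊₁⌋:
  k=1: m=11, d=2, a=11
  k=2: m=11, d=1, a=22
d=1 and a=2a₀=22 at k=2, so the next step gives (m, d) = (11, 2) again — its k=1 value — and the period has length 2.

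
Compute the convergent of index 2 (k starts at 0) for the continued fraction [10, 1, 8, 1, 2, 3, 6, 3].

98/9

Using pₖ = aₖpₖ₋₁ + pₖ₋₂, qₖ = aₖqₖ₋₁ + qₖ₋₂ (with p₋₁=1, p₋₂=0, q₋₁=0, q₋₂=1):
  k=0: a=10, p=10, q=1
  k=1: a=1, p=11, q=1
  k=2: a=8, p=98, q=9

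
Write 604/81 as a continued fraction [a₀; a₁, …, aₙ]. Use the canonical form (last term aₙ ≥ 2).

604 = 7·81 + 37
81 = 2·37 + 7
37 = 5·7 + 2
7 = 3·2 + 1
2 = 2·1 + 0  (stop)
So 604/81 = [7; 2, 5, 3, 2].

[7; 2, 5, 3, 2]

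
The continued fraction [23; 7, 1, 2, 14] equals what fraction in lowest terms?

Fold from the inside: start with 14/1.
  2 + 1/14 = 29/14
  1 + 14/29 = 43/29
  7 + 29/43 = 330/43
  23 + 43/330 = 7633/330

7633/330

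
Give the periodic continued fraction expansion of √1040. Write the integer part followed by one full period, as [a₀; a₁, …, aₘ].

a₀ = ⌊√1040⌋ = 32.
With m₀=0, d₀=1 and mₖ₊₁ = dₖaₖ − mₖ, dₖ₊₁ = (n − mₖ₊₁²)/dₖ, aₖ₊₁ = ⌊(a₀+mₖ₊₁)/dₖ₊₁⌋:
  k=1: m=32, d=16, a=4
  k=2: m=32, d=1, a=64
d=1 and a=2a₀=64 at k=2, so the next step gives (m, d) = (32, 16) again — its k=1 value — and the period has length 2.

[32; 4, 64]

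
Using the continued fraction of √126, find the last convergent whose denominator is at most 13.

√126 = [11; 4, 2, 4, 22, …] (period length 4).
Convergents:
  p_0/q_0 = 11/1
  p_1/q_1 = 45/4
  p_2/q_2 = 101/9
  p_3/q_3 = 449/40
q_2 = 9 ≤ 13 < 40 = q_3, so the answer is 101/9.

101/9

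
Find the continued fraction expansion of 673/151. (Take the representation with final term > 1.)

673 = 4·151 + 69
151 = 2·69 + 13
69 = 5·13 + 4
13 = 3·4 + 1
4 = 4·1 + 0  (stop)
So 673/151 = [4; 2, 5, 3, 4].

[4; 2, 5, 3, 4]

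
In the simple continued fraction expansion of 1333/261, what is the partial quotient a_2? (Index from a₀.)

1333 = 5·261 + 28   →  a_0 = 5
261 = 9·28 + 9   →  a_1 = 9
28 = 3·9 + 1   →  a_2 = 3

3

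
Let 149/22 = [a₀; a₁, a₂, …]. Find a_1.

1

149 = 6·22 + 17   →  a_0 = 6
22 = 1·17 + 5   →  a_1 = 1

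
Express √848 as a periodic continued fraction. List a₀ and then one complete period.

a₀ = ⌊√848⌋ = 29.
With m₀=0, d₀=1 and mₖ₊₁ = dₖaₖ − mₖ, dₖ₊₁ = (n − mₖ₊₁²)/dₖ, aₖ₊₁ = ⌊(a₀+mₖ₊₁)/dₖ₊₁⌋:
  k=1: m=29, d=7, a=8
  k=2: m=27, d=17, a=3
  k=3: m=24, d=16, a=3
  k=4: m=24, d=17, a=3
  k=5: m=27, d=7, a=8
  k=6: m=29, d=1, a=58
d=1 and a=2a₀=58 at k=6, so the next step gives (m, d) = (29, 7) again — its k=1 value — and the period has length 6.

[29; 8, 3, 3, 3, 8, 58]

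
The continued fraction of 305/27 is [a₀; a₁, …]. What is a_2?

305 = 11·27 + 8   →  a_0 = 11
27 = 3·8 + 3   →  a_1 = 3
8 = 2·3 + 2   →  a_2 = 2

2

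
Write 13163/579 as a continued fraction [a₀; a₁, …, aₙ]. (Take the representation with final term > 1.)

[22; 1, 2, 1, 3, 6, 6]

13163 = 22*579 + 425
579 = 1*425 + 154
425 = 2*154 + 117
154 = 1*117 + 37
117 = 3*37 + 6
37 = 6*6 + 1
6 = 6*1 + 0  (stop)
So 13163/579 = [22; 1, 2, 1, 3, 6, 6].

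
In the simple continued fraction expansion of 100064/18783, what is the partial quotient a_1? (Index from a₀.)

3

100064 = 5·18783 + 6149   →  a_0 = 5
18783 = 3·6149 + 336   →  a_1 = 3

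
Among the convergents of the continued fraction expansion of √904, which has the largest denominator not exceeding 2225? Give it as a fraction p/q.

27090/901

√904 = [30; 15, 60, …] (period length 2).
Convergents:
  p_0/q_0 = 30/1
  p_1/q_1 = 451/15
  p_2/q_2 = 27090/901
  p_3/q_3 = 406801/13530
q_2 = 901 ≤ 2225 < 13530 = q_3, so the answer is 27090/901.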